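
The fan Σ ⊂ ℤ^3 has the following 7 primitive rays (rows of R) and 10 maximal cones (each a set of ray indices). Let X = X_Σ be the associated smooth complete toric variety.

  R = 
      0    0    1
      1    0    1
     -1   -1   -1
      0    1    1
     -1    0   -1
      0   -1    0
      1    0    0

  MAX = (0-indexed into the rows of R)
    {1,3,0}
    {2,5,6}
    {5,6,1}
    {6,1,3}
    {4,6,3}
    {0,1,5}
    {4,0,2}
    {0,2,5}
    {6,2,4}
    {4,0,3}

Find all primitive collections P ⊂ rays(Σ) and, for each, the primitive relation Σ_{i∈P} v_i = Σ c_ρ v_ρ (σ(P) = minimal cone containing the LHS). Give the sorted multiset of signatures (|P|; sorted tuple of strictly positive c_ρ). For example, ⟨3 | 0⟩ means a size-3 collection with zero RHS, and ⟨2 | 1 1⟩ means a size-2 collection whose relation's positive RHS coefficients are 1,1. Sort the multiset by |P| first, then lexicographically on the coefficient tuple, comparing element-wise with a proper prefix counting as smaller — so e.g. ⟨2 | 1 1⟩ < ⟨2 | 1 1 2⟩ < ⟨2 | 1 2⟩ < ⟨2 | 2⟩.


6 minimal non-faces of Δ(Σ) (on 7 rays):

  P={1,4}:  v_{1} + v_{4} = 0  →  sig = ⟨2 | 0⟩
  P={0,6}:  v_{0} + v_{6} = v_{1}  →  sig = ⟨2 | 1⟩
  P={1,2}:  v_{1} + v_{2} = v_{5}  →  sig = ⟨2 | 1⟩
  P={3,5}:  v_{3} + v_{5} = v_{0}  →  sig = ⟨2 | 1⟩
  P={4,5}:  v_{4} + v_{5} = v_{2}  →  sig = ⟨2 | 1⟩
  P={2,3}:  v_{2} + v_{3} = v_{0} + v_{4}  →  sig = ⟨2 | 1 1⟩

Sorted signature multiset PRS(X):
    ⟨2 | 0⟩
    ⟨2 | 1⟩
    ⟨2 | 1⟩
    ⟨2 | 1⟩
    ⟨2 | 1⟩
    ⟨2 | 1 1⟩


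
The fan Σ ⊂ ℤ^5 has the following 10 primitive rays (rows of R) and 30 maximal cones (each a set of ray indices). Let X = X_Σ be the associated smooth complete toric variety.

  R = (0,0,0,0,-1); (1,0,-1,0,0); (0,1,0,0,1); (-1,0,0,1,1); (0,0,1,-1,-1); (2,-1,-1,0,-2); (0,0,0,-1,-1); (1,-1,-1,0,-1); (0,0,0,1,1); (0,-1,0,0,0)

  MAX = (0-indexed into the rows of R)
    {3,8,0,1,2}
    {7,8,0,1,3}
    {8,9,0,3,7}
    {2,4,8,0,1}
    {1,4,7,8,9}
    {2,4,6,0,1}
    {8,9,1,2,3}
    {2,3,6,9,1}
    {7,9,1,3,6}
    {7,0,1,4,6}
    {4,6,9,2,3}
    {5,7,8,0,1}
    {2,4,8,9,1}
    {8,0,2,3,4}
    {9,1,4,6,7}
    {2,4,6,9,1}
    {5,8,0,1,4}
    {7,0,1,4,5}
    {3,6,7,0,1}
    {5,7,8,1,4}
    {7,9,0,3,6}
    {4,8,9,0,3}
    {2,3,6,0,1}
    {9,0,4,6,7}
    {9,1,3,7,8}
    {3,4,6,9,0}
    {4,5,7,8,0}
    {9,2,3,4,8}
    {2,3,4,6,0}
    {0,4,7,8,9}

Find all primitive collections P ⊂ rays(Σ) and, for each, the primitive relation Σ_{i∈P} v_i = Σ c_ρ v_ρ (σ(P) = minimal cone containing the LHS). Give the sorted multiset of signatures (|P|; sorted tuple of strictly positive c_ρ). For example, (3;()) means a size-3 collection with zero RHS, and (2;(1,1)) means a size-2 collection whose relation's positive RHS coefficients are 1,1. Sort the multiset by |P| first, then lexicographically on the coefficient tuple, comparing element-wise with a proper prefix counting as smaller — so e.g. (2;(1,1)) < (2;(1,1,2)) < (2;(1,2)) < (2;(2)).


Δ(Σ) — 10 vertices, 11 min non-faces:

  P={6,8}:  v_{6} + v_{8} = 0 ; sig = (2;())
  P={2,7}:  v_{2} + v_{7} = v_{1} ; sig = (2;(1))
  P={3,5}:  v_{3} + v_{5} = v_{0} + v_{7} + v_{8} ; sig = (2;(1,1,1))
  P={5,6}:  v_{5} + v_{6} = v_{0} + v_{1} + v_{4} + v_{7} ; sig = (2;(1,1,1,1))
  P={2,5}:  v_{2} + v_{5} = v_{0} + 2·v_{1} + v_{4} + v_{8} ; sig = (2;(1,1,1,2))
  P={5,9}:  v_{5} + v_{9} = v_{4} + 2·v_{7} + v_{8} ; sig = (2;(1,1,2))
  P={0,2,9}:  v_{0} + v_{2} + v_{9} = 0 ; sig = (3;())
  P={1,3,4}:  v_{1} + v_{3} + v_{4} = 0 ; sig = (3;())
  P={0,1,9}:  v_{0} + v_{1} + v_{9} = v_{7} ; sig = (3;(1))
  P={3,4,7}:  v_{3} + v_{4} + v_{7} = v_{0} + v_{9} ; sig = (3;(1,1))
  P={0,1,4,7,8}:  v_{0} + v_{1} + v_{4} + v_{7} + v_{8} = v_{5} ; sig = (5;(1))

Hence PRS(X_Σ) =
    (2;())
    (2;(1))
    (2;(1,1,1))
    (2;(1,1,1,1))
    (2;(1,1,1,2))
    (2;(1,1,2))
    (3;())
    (3;())
    (3;(1))
    (3;(1,1))
    (5;(1))


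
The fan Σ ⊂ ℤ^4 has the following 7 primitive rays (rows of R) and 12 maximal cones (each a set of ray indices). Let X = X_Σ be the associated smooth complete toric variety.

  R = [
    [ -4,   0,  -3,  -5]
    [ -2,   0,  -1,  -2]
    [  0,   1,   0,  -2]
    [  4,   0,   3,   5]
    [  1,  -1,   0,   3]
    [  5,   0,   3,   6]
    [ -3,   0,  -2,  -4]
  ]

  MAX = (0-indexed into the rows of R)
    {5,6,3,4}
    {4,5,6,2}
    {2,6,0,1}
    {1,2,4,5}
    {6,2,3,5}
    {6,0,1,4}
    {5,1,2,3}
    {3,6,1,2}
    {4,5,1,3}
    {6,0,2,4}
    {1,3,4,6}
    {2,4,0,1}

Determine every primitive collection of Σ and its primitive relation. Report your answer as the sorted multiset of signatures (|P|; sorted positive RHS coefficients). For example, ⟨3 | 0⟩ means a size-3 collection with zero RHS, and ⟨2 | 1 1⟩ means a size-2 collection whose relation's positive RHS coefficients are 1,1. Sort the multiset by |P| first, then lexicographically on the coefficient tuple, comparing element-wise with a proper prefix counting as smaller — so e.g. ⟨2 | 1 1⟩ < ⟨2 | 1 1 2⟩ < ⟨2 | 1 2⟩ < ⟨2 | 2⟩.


|primitive collections| = 5. Relations:

  • {0,3}:  v_{0} + v_{3} = 0 — sig = ⟨2 | 0⟩
  • {0,5}:  v_{0} + v_{5} = v_{2} + v_{4} — sig = ⟨2 | 1 1⟩
  • {1,5,6}:  v_{1} + v_{5} + v_{6} = 0 — sig = ⟨3 | 0⟩
  • {2,3,4}:  v_{2} + v_{3} + v_{4} = v_{5} — sig = ⟨3 | 1⟩
  • {1,2,4,6}:  v_{1} + v_{2} + v_{4} + v_{6} = v_{0} — sig = ⟨4 | 1⟩

Signatures (|P|; sorted positive RHS coefficients), sorted:
{ ⟨2 | 0⟩,  ⟨2 | 1 1⟩,  ⟨3 | 0⟩,  ⟨3 | 1⟩,  ⟨4 | 1⟩ }


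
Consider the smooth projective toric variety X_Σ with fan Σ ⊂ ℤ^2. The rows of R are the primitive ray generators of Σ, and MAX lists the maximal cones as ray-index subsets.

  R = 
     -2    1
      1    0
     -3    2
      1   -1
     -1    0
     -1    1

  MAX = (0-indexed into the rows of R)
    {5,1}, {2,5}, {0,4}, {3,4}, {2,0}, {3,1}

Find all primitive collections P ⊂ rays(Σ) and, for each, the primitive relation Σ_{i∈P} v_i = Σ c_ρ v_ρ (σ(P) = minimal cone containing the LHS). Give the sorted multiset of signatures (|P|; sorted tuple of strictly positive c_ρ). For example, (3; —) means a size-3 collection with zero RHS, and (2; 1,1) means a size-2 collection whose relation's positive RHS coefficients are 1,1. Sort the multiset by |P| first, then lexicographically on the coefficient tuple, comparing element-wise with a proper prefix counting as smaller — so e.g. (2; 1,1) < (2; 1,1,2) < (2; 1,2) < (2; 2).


Δ(Σ) — 6 vertices, 9 min non-faces:

  P={1,4}:  v_{1} + v_{4} = 0 ; sig = (2; —)
  P={3,5}:  v_{3} + v_{5} = 0 ; sig = (2; —)
  P={0,1}:  v_{0} + v_{1} = v_{5} ; sig = (2; 1)
  P={0,3}:  v_{0} + v_{3} = v_{4} ; sig = (2; 1)
  P={0,5}:  v_{0} + v_{5} = v_{2} ; sig = (2; 1)
  P={2,3}:  v_{2} + v_{3} = v_{0} ; sig = (2; 1)
  P={4,5}:  v_{4} + v_{5} = v_{0} ; sig = (2; 1)
  P={1,2}:  v_{1} + v_{2} = 2·v_{5} ; sig = (2; 2)
  P={2,4}:  v_{2} + v_{4} = 2·v_{0} ; sig = (2; 2)

Hence PRS(X_Σ) =
{ (2; —) ×2,  (2; 1) ×5,  (2; 2) ×2 }


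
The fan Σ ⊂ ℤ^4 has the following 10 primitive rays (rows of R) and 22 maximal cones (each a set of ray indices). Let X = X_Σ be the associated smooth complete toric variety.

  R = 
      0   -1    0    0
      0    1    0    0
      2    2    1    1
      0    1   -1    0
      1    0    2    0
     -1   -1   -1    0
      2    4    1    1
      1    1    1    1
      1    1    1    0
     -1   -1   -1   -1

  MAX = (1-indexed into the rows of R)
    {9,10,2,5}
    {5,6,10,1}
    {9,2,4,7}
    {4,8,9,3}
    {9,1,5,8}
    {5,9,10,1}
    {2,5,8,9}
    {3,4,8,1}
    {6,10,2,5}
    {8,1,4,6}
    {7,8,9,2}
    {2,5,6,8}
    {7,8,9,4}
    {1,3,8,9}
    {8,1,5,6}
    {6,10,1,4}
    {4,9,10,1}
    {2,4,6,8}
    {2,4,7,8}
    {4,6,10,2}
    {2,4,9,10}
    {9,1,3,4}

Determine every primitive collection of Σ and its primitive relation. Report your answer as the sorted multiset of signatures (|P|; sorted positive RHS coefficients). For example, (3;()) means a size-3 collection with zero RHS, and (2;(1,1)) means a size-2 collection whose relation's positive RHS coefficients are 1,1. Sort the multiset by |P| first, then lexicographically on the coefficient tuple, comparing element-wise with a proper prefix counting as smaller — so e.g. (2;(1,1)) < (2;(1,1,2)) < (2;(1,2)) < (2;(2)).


|primitive collections| = 15. Relations:

  • {1,2}:  v_{1} + v_{2} = 0 — sig = (2;())
  • {6,9}:  v_{6} + v_{9} = 0 — sig = (2;())
  • {8,10}:  v_{8} + v_{10} = 0 — sig = (2;())
  • {4,5}:  v_{4} + v_{5} = v_{9} — sig = (2;(1))
  • {1,7}:  v_{1} + v_{7} = v_{4} + v_{8} + v_{9} — sig = (2;(1,1,1))
  • {2,3}:  v_{2} + v_{3} = v_{4} + v_{8} + v_{9} — sig = (2;(1,1,1))
  • {3,6}:  v_{3} + v_{6} = v_{1} + v_{4} + v_{8} — sig = (2;(1,1,1))
  • {3,10}:  v_{3} + v_{10} = v_{1} + v_{4} + v_{9} — sig = (2;(1,1,1))
  • {6,7}:  v_{6} + v_{7} = v_{2} + v_{4} + v_{8} — sig = (2;(1,1,1))
  • {7,10}:  v_{7} + v_{10} = v_{2} + v_{4} + v_{9} — sig = (2;(1,1,1))
  • {3,5}:  v_{3} + v_{5} = v_{1} + v_{8} + 2·v_{9} — sig = (2;(1,1,2))
  • {5,7}:  v_{5} + v_{7} = v_{2} + v_{8} + 2·v_{9} — sig = (2;(1,1,2))
  • {3,7}:  v_{3} + v_{7} = 2·v_{4} + 2·v_{8} + 2·v_{9} — sig = (2;(2,2,2))
  • {1,4,8,9}:  v_{1} + v_{4} + v_{8} + v_{9} = v_{3} — sig = (4;(1))
  • {2,4,8,9}:  v_{2} + v_{4} + v_{8} + v_{9} = v_{7} — sig = (4;(1))

so the primitive-relation signature multiset is
[(2;()), (2;()), (2;()), (2;(1)), (2;(1,1,1)), (2;(1,1,1)), (2;(1,1,1)), (2;(1,1,1)), (2;(1,1,1)), (2;(1,1,1)), (2;(1,1,2)), (2;(1,1,2)), (2;(2,2,2)), (4;(1)), (4;(1))]


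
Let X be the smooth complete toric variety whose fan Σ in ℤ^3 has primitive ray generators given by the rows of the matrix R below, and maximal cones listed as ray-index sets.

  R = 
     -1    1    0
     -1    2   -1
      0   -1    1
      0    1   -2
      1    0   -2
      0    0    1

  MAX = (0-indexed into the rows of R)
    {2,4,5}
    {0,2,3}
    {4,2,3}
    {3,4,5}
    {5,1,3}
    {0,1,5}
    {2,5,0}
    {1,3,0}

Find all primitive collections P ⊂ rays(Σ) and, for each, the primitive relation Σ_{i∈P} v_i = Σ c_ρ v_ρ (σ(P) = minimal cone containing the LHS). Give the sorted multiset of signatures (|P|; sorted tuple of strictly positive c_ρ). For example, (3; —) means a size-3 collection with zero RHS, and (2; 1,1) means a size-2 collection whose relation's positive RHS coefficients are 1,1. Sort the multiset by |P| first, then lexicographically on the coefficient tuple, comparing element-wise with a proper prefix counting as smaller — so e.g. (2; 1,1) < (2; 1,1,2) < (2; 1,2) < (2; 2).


5 collections generate NE(X_Σ); each relation:

  • {0,4}:  v_{0} + v_{4} = v_{3}  so sig = (2; 1)
  • {1,2}:  v_{1} + v_{2} = v_{0}  so sig = (2; 1)
  • {1,4}:  v_{1} + v_{4} = 2·v_{3} + v_{5}  so sig = (2; 1,2)
  • {2,3,5}:  v_{2} + v_{3} + v_{5} = 0  so sig = (3; —)
  • {0,3,5}:  v_{0} + v_{3} + v_{5} = v_{1}  so sig = (3; 1)

Signatures (|P|; sorted positive RHS coefficients), sorted:
    |P|=2: 3 collections, coeffs (1), (1), (1,2)
    |P|=3: 2 collections, coeffs (), (1)


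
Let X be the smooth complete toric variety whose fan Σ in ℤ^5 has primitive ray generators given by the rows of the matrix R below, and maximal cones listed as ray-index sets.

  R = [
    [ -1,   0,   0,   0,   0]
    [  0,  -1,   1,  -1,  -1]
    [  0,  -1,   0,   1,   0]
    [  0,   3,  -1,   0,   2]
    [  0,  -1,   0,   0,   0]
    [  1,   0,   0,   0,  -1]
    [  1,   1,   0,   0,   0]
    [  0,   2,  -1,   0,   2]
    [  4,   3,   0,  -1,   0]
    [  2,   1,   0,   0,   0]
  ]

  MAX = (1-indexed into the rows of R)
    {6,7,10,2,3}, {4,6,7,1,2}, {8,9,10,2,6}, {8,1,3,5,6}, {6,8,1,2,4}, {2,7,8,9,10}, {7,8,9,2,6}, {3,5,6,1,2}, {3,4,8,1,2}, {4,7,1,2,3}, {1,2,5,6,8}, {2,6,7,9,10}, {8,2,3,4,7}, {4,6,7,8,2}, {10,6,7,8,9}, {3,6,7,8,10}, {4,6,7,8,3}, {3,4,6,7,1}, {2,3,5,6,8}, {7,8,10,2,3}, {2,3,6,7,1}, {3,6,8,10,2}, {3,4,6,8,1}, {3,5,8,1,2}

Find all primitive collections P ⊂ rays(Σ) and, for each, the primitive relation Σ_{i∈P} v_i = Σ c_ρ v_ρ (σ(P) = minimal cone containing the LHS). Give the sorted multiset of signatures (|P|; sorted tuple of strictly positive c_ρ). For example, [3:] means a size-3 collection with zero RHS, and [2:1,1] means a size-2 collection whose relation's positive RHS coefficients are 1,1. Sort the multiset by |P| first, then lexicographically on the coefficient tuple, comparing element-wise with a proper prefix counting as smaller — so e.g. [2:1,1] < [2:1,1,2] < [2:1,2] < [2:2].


Minimal non-faces — 14 found among 10 rays, 24 max cones:

  P={1,10}:  v_{1} + v_{10} = v_{7} ; sig = [2:1]
  P={4,5}:  v_{4} + v_{5} = v_{8} ; sig = [2:1]
  P={5,7}:  v_{5} + v_{7} = v_{2} + v_{3} + v_{6} + v_{8} ; sig = [2:1,1,1,1]
  P={1,9}:  v_{1} + v_{9} = v_{2} + v_{6} + 2·v_{7} + v_{8} ; sig = [2:1,1,1,2]
  P={5,9}:  v_{5} + v_{9} = 2·v_{2} + v_{3} + 2·v_{6} + 2·v_{8} + v_{10} ; sig = [2:1,1,2,2,2]
  P={4,9}:  v_{4} + v_{9} = v_{2} + v_{6} + 3·v_{7} + 2·v_{8} ; sig = [2:1,1,2,3]
  P={4,10}:  v_{4} + v_{10} = 2·v_{7} + v_{8} ; sig = [2:1,2]
  P={3,9}:  v_{3} + v_{9} = 2·v_{10} ; sig = [2:2]
  P={5,10}:  v_{5} + v_{10} = 2·v_{2} + 2·v_{3} + 2·v_{6} + 2·v_{8} ; sig = [2:2,2,2,2]
  P={1,7,8}:  v_{1} + v_{7} + v_{8} = v_{4} ; sig = [3:1]
  P={2,3,4,6}:  v_{2} + v_{3} + v_{4} + v_{6} = v_{7} ; sig = [4:1]
  P={1,2,3,6,8}:  v_{1} + v_{2} + v_{3} + v_{6} + v_{8} = 0 ; sig = [5:]
  P={2,3,6,7,8}:  v_{2} + v_{3} + v_{6} + v_{7} + v_{8} = v_{10} ; sig = [5:1]
  P={2,6,7,8,10}:  v_{2} + v_{6} + v_{7} + v_{8} + v_{10} = v_{9} ; sig = [5:1]

Signatures (|P|; sorted positive RHS coefficients), sorted:
    |P|=2: 9 collections, coeffs (1), (1), (1,1,1,1), (1,1,1,2), (1,1,2,2,2), (1,1,2,3), (1,2), (2), (2,2,2,2)
    |P|=3: 1 collection, coeffs (1)
    |P|=4: 1 collection, coeffs (1)
    |P|=5: 3 collections, coeffs (), (1), (1)


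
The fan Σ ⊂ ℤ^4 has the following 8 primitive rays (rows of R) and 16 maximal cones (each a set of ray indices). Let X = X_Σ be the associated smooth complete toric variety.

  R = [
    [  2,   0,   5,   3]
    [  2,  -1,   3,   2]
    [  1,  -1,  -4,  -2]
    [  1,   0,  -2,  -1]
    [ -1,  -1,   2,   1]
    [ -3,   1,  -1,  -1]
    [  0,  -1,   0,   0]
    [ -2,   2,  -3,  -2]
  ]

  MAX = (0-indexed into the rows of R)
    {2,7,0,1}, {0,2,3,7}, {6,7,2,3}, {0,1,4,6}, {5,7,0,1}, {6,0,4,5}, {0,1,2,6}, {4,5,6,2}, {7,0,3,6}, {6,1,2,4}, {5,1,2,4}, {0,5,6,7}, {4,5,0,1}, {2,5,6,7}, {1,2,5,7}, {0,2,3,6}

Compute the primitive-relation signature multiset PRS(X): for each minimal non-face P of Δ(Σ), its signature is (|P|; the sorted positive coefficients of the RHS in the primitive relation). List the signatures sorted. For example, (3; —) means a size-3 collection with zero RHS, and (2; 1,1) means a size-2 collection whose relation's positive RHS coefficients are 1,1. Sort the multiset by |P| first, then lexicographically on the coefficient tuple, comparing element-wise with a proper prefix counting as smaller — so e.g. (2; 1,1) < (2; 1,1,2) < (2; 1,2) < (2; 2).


The 9 primitive collections of Σ (r=8, n=4):

  {3,4}:  v_{3} + v_{4} = v_{6}  →  sig = (2; 1)
  {4,7}:  v_{4} + v_{7} = v_{5}  →  sig = (2; 1)
  {1,3}:  v_{1} + v_{3} = v_{0} + v_{2}  →  sig = (2; 1,1)
  {3,5}:  v_{3} + v_{5} = v_{6} + v_{7}  →  sig = (2; 1,1)
  {0,2,5}:  v_{0} + v_{2} + v_{5} = 0  →  sig = (3; —)
  {1,6,7}:  v_{1} + v_{6} + v_{7} = 0  →  sig = (3; —)
  {1,5,6}:  v_{1} + v_{5} + v_{6} = v_{4}  →  sig = (3; 1)
  {0,2,4}:  v_{0} + v_{2} + v_{4} = v_{1} + v_{6}  →  sig = (3; 1,1)
  {0,2,6,7}:  v_{0} + v_{2} + v_{6} + v_{7} = v_{3}  →  sig = (4; 1)

Sorted signature multiset PRS(X):
[(2; 1), (2; 1), (2; 1,1), (2; 1,1), (3; —), (3; —), (3; 1), (3; 1,1), (4; 1)]


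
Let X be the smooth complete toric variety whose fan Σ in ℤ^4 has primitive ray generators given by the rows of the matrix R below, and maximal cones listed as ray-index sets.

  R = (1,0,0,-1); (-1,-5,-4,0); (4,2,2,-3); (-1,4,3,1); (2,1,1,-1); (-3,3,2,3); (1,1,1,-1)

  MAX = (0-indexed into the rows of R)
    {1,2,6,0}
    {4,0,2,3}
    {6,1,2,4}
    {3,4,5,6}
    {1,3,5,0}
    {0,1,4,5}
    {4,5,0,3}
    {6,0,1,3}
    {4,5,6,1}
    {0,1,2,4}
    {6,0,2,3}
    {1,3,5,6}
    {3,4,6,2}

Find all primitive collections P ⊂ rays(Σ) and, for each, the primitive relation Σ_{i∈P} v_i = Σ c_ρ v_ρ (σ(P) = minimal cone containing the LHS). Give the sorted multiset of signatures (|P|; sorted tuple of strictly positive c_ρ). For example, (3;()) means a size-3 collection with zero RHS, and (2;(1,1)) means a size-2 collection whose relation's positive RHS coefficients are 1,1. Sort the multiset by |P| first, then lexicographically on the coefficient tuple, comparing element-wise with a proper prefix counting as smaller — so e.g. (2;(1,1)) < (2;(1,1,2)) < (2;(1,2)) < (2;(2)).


5 minimal non-faces of Δ(Σ) (on 7 rays):

  P={2,5}:  v_{2} + v_{5} = v_{3} + v_{4}  ⟹  sig = (2;(1,1))
  P={1,3,4}:  v_{1} + v_{3} + v_{4} = 0  ⟹  sig = (3;())
  P={0,4,6}:  v_{0} + v_{4} + v_{6} = v_{2}  ⟹  sig = (3;(1))
  P={0,5,6}:  v_{0} + v_{5} + v_{6} = v_{3}  ⟹  sig = (3;(1))
  P={1,2,3}:  v_{1} + v_{2} + v_{3} = v_{0} + v_{6}  ⟹  sig = (3;(1,1))

Signatures (|P|; sorted positive RHS coefficients), sorted:
    |P|=2: 1 collection, coeffs (1,1)
    |P|=3: 4 collections, coeffs (), (1), (1), (1,1)


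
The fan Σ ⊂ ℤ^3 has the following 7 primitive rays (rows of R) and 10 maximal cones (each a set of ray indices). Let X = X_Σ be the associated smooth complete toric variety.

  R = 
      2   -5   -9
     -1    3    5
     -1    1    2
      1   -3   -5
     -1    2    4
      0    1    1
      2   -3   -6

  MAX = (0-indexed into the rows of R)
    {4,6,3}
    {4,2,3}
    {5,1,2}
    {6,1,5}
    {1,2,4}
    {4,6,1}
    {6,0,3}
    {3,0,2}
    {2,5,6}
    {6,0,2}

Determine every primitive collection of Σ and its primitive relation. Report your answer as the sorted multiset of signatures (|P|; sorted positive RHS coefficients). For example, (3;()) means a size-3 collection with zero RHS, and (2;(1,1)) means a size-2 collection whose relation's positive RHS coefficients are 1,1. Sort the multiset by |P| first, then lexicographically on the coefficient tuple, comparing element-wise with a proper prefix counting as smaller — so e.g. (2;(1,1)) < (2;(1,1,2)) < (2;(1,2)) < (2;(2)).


9 minimal non-faces of Δ(Σ) (on 7 rays):

  {1,3}:  v_{1} + v_{3} = 0  so sig = (2;())
  {0,4}:  v_{0} + v_{4} = v_{3}  so sig = (2;(1))
  {4,5}:  v_{4} + v_{5} = v_{1}  so sig = (2;(1))
  {0,1}:  v_{0} + v_{1} = v_{2} + v_{6}  so sig = (2;(1,1))
  {3,5}:  v_{3} + v_{5} = v_{2} + v_{6}  so sig = (2;(1,1))
  {0,5}:  v_{0} + v_{5} = 2·v_{2} + 2·v_{6}  so sig = (2;(2,2))
  {2,4,6}:  v_{2} + v_{4} + v_{6} = 0  so sig = (3;())
  {1,2,6}:  v_{1} + v_{2} + v_{6} = v_{5}  so sig = (3;(1))
  {2,3,6}:  v_{2} + v_{3} + v_{6} = v_{0}  so sig = (3;(1))

Hence PRS(X_Σ) =
{ (2;()),  (2;(1)) ×2,  (2;(1,1)) ×2,  (2;(2,2)),  (3;()),  (3;(1)) ×2 }


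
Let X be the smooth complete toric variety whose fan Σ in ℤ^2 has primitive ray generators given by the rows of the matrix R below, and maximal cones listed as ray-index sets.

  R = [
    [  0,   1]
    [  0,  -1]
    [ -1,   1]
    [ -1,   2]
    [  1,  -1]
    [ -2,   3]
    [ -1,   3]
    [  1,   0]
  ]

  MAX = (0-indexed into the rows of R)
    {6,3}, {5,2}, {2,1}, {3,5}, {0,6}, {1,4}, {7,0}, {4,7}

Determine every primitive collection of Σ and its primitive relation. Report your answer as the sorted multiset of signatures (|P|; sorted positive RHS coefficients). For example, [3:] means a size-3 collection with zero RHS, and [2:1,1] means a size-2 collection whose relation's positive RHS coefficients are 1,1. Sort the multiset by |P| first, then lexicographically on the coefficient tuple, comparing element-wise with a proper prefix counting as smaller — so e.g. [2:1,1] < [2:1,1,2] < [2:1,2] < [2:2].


Σ has 20 primitive collections:

  P = {0,1}:  v_{0} + v_{1} = 0  ⇒ sig = [2:]
  P = {2,4}:  v_{2} + v_{4} = 0  ⇒ sig = [2:]
  P = {0,2}:  v_{0} + v_{2} = v_{3}  ⇒ sig = [2:1]
  P = {0,3}:  v_{0} + v_{3} = v_{6}  ⇒ sig = [2:1]
  P = {0,4}:  v_{0} + v_{4} = v_{7}  ⇒ sig = [2:1]
  P = {1,3}:  v_{1} + v_{3} = v_{2}  ⇒ sig = [2:1]
  P = {1,6}:  v_{1} + v_{6} = v_{3}  ⇒ sig = [2:1]
  P = {1,7}:  v_{1} + v_{7} = v_{4}  ⇒ sig = [2:1]
  P = {2,3}:  v_{2} + v_{3} = v_{5}  ⇒ sig = [2:1]
  P = {2,7}:  v_{2} + v_{7} = v_{0}  ⇒ sig = [2:1]
  P = {3,4}:  v_{3} + v_{4} = v_{0}  ⇒ sig = [2:1]
  P = {4,5}:  v_{4} + v_{5} = v_{3}  ⇒ sig = [2:1]
  P = {5,7}:  v_{5} + v_{7} = v_{6}  ⇒ sig = [2:1]
  P = {0,5}:  v_{0} + v_{5} = 2·v_{3}  ⇒ sig = [2:2]
  P = {1,5}:  v_{1} + v_{5} = 2·v_{2}  ⇒ sig = [2:2]
  P = {2,6}:  v_{2} + v_{6} = 2·v_{3}  ⇒ sig = [2:2]
  P = {3,7}:  v_{3} + v_{7} = 2·v_{0}  ⇒ sig = [2:2]
  P = {4,6}:  v_{4} + v_{6} = 2·v_{0}  ⇒ sig = [2:2]
  P = {5,6}:  v_{5} + v_{6} = 3·v_{3}  ⇒ sig = [2:3]
  P = {6,7}:  v_{6} + v_{7} = 3·v_{0}  ⇒ sig = [2:3]

Sorted signature multiset PRS(X):
{ [2:] ×2,  [2:1] ×11,  [2:2] ×5,  [2:3] ×2 }


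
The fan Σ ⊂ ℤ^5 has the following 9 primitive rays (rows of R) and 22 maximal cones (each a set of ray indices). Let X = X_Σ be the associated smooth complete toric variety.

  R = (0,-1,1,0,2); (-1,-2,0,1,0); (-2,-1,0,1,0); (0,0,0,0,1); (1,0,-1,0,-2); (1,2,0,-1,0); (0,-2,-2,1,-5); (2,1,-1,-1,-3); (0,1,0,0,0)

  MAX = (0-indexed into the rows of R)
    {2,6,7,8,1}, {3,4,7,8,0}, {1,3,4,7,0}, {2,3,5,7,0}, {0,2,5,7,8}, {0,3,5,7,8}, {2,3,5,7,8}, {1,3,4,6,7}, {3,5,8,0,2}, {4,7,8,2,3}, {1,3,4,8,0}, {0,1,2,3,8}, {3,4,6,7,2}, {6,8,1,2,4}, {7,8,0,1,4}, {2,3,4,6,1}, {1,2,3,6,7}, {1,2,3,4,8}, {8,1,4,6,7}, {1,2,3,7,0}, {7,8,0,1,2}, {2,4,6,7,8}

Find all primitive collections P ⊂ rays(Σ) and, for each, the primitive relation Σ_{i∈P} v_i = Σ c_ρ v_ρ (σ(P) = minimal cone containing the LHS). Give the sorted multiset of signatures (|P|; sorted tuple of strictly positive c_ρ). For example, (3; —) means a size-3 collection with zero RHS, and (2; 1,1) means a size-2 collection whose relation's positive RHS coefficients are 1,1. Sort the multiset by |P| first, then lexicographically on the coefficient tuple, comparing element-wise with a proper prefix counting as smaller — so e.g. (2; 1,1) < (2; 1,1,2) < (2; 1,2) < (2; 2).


Primitive collections (9):

  P = {1,5}:  v_{1} + v_{5} = 0  ⟹  sig = (2; —)
  P = {4,5}:  v_{4} + v_{5} = v_{3} + v_{7} + v_{8}  ⟹  sig = (2; 1,1,1)
  P = {5,6}:  v_{5} + v_{6} = v_{2} + v_{4} + v_{7}  ⟹  sig = (2; 1,1,1)
  P = {0,6}:  v_{0} + v_{6} = 2·v_{1} + v_{7}  ⟹  sig = (2; 1,2)
  P = {0,2,4}:  v_{0} + v_{2} + v_{4} = v_{1}  ⟹  sig = (3; 1)
  P = {3,6,8}:  v_{3} + v_{6} + v_{8} = v_{2} + 2·v_{4}  ⟹  sig = (3; 1,2)
  P = {1,2,4,7}:  v_{1} + v_{2} + v_{4} + v_{7} = v_{6}  ⟹  sig = (4; 1)
  P = {1,3,7,8}:  v_{1} + v_{3} + v_{7} + v_{8} = v_{4}  ⟹  sig = (4; 1)
  P = {0,2,3,7,8}:  v_{0} + v_{2} + v_{3} + v_{7} + v_{8} = 0  ⟹  sig = (5; —)

Sorted signature multiset PRS(X):
    (2; —)
    (2; 1,1,1)
    (2; 1,1,1)
    (2; 1,2)
    (3; 1)
    (3; 1,2)
    (4; 1)
    (4; 1)
    (5; —)


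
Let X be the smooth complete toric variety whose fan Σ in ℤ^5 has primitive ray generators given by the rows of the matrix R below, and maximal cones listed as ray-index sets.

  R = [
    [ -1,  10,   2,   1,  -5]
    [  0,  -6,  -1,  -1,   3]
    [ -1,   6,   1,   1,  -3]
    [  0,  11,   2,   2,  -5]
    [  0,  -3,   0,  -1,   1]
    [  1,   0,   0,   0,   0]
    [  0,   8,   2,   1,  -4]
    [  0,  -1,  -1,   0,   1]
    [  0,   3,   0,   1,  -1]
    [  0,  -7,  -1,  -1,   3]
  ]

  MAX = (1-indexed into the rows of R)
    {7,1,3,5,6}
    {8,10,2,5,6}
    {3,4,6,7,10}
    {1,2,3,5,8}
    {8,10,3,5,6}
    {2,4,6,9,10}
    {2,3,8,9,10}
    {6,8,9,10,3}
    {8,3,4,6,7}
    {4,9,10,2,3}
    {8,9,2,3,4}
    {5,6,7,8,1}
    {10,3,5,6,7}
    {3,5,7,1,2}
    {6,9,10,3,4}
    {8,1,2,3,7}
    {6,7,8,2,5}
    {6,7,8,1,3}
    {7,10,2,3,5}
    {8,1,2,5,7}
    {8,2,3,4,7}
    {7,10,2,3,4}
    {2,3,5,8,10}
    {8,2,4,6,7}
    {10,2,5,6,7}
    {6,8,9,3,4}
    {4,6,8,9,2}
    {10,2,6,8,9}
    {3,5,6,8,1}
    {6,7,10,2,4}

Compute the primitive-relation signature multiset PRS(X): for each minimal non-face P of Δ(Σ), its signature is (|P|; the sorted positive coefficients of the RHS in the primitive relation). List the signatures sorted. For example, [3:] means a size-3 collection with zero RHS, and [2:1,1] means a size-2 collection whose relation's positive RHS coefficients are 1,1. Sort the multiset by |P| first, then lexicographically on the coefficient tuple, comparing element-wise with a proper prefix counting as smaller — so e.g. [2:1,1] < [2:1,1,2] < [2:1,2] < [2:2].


Primitive collections (11):

  P = {5,9}:  v_{5} + v_{9} = 0 ; sig = [2:]
  P = {4,5}:  v_{4} + v_{5} = v_{7} ; sig = [2:1]
  P = {7,9}:  v_{7} + v_{9} = v_{4} ; sig = [2:1]
  P = {1,10}:  v_{1} + v_{10} = v_{3} + v_{5} ; sig = [2:1,1]
  P = {1,9}:  v_{1} + v_{9} = v_{3} + v_{7} + v_{8} ; sig = [2:1,1,1]
  P = {1,4}:  v_{1} + v_{4} = v_{3} + 2·v_{7} + v_{8} ; sig = [2:1,1,2]
  P = {2,3,6}:  v_{2} + v_{3} + v_{6} = 0 ; sig = [3:]
  P = {7,8,10}:  v_{7} + v_{8} + v_{10} = 0 ; sig = [3:]
  P = {4,8,10}:  v_{4} + v_{8} + v_{10} = v_{9} ; sig = [3:1]
  P = {1,2,6}:  v_{1} + v_{2} + v_{6} = v_{5} + v_{7} + v_{8} ; sig = [3:1,1,1]
  P = {3,5,7,8}:  v_{3} + v_{5} + v_{7} + v_{8} = v_{1} ; sig = [4:1]

Hence PRS(X_Σ) =
    |P|=2: 6 collections, coeffs (), (1), (1), (1,1), (1,1,1), (1,1,2)
    |P|=3: 4 collections, coeffs (), (), (1), (1,1,1)
    |P|=4: 1 collection, coeffs (1)


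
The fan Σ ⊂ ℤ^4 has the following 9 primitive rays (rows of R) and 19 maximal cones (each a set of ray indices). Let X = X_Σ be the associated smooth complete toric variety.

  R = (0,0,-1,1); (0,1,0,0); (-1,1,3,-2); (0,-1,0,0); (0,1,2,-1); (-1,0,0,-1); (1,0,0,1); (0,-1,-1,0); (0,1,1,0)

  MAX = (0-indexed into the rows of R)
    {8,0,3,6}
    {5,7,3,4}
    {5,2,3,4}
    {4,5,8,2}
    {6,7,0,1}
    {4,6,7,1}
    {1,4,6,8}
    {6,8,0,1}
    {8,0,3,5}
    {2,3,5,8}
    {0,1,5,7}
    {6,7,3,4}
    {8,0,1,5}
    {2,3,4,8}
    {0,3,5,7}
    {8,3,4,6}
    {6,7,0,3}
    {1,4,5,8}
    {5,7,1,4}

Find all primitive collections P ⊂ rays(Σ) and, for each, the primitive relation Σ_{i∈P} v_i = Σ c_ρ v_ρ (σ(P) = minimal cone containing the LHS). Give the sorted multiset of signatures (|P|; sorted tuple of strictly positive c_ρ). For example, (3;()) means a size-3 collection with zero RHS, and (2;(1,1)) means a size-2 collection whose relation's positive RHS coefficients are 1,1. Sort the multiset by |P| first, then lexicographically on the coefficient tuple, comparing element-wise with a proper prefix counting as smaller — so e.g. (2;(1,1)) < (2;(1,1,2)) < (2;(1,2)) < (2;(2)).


|primitive collections| = 9. Relations:

  • {1,3}:  v_{1} + v_{3} = 0  →  sig = (2;())
  • {5,6}:  v_{5} + v_{6} = 0  →  sig = (2;())
  • {7,8}:  v_{7} + v_{8} = 0  →  sig = (2;())
  • {0,4}:  v_{0} + v_{4} = v_{8}  →  sig = (2;(1))
  • {1,2}:  v_{1} + v_{2} = v_{4} + v_{5} + v_{8}  →  sig = (2;(1,1,1))
  • {2,6}:  v_{2} + v_{6} = v_{3} + v_{4} + v_{8}  →  sig = (2;(1,1,1))
  • {2,7}:  v_{2} + v_{7} = v_{3} + v_{4} + v_{5}  →  sig = (2;(1,1,1))
  • {0,2}:  v_{0} + v_{2} = v_{3} + v_{5} + 2·v_{8}  →  sig = (2;(1,1,2))
  • {3,4,5,8}:  v_{3} + v_{4} + v_{5} + v_{8} = v_{2}  →  sig = (4;(1))

Sorted signature multiset PRS(X):
    (2;())
    (2;())
    (2;())
    (2;(1))
    (2;(1,1,1))
    (2;(1,1,1))
    (2;(1,1,1))
    (2;(1,1,2))
    (4;(1))


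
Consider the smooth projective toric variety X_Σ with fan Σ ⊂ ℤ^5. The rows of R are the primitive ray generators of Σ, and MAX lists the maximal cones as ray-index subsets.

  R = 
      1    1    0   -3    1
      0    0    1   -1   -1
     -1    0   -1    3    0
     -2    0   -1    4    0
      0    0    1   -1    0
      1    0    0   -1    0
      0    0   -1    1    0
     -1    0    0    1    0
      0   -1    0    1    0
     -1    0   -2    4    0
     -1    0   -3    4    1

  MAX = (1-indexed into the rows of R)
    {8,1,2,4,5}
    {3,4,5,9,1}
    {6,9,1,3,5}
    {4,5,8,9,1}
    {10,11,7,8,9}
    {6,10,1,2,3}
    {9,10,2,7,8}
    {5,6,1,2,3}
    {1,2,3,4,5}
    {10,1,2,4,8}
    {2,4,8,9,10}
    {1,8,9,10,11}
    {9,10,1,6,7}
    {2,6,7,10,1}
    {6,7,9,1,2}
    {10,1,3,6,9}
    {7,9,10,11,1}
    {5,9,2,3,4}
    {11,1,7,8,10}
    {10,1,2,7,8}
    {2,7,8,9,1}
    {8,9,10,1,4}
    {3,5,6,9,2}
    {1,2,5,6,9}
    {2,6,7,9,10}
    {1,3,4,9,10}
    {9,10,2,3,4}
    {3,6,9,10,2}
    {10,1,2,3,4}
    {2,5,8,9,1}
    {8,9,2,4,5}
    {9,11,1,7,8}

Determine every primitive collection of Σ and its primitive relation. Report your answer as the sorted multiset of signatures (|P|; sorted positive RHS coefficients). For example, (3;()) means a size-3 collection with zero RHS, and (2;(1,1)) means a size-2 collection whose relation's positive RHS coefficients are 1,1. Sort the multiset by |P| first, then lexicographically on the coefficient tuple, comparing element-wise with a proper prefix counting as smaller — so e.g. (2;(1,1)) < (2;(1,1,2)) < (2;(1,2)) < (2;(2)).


Minimal non-faces — 16 found among 11 rays, 32 max cones:

  • {5,7}:  v_{5} + v_{7} = 0  →  sig = (2;())
  • {6,8}:  v_{6} + v_{8} = 0  →  sig = (2;())
  • {3,7}:  v_{3} + v_{7} = v_{10}  →  sig = (2;(1))
  • {3,8}:  v_{3} + v_{8} = v_{4}  →  sig = (2;(1))
  • {4,6}:  v_{4} + v_{6} = v_{3}  →  sig = (2;(1))
  • {5,10}:  v_{5} + v_{10} = v_{3}  →  sig = (2;(1))
  • {4,7}:  v_{4} + v_{7} = v_{8} + v_{10}  →  sig = (2;(1,1))
  • {5,11}:  v_{5} + v_{11} = v_{1} + v_{8} + v_{9} + v_{10}  →  sig = (2;(1,1,1,1))
  • {6,11}:  v_{6} + v_{11} = v_{1} + v_{7} + v_{9} + v_{10}  →  sig = (2;(1,1,1,1))
  • {3,11}:  v_{3} + v_{11} = v_{1} + v_{8} + v_{9} + 2·v_{10}  →  sig = (2;(1,1,1,2))
  • {4,11}:  v_{4} + v_{11} = v_{1} + 2·v_{8} + v_{9} + 2·v_{10}  →  sig = (2;(1,1,2,2))
  • {2,11}:  v_{2} + v_{11} = 2·v_{7} + v_{8}  →  sig = (2;(1,2))
  • {1,2,3,9}:  v_{1} + v_{2} + v_{3} + v_{9} = 0  →  sig = (4;())
  • {1,2,4,9}:  v_{1} + v_{2} + v_{4} + v_{9} = v_{8}  →  sig = (4;(1))
  • {1,2,9,10}:  v_{1} + v_{2} + v_{9} + v_{10} = v_{7}  →  sig = (4;(1))
  • {1,7,8,9,10}:  v_{1} + v_{7} + v_{8} + v_{9} + v_{10} = v_{11}  →  sig = (5;(1))

so the primitive-relation signature multiset is
    |P|=2: 12 collections, coeffs (), (), (1), (1), (1), (1), (1,1), (1,1,1,1), (1,1,1,1), (1,1,1,2), (1,1,2,2), (1,2)
    |P|=4: 3 collections, coeffs (), (1), (1)
    |P|=5: 1 collection, coeffs (1)


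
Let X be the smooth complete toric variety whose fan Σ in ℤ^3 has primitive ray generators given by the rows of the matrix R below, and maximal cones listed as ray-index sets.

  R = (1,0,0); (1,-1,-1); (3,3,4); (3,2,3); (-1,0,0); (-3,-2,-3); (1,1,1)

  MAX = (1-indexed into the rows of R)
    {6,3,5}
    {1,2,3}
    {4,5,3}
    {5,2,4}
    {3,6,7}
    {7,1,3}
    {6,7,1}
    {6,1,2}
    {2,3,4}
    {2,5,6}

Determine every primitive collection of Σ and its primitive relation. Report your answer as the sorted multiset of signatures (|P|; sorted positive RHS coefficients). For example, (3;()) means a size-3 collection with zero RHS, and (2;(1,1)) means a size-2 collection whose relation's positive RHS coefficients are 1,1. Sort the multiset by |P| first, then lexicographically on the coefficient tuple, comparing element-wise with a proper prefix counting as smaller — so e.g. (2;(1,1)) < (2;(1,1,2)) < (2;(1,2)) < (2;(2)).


9 minimal non-faces of Δ(Σ) (on 7 rays):

  • {1,5}:  v_{1} + v_{5} = 0  →  sig = (2;())
  • {4,6}:  v_{4} + v_{6} = 0  →  sig = (2;())
  • {1,4}:  v_{1} + v_{4} = v_{2} + v_{3}  →  sig = (2;(1,1))
  • {4,7}:  v_{4} + v_{7} = v_{1} + v_{3}  →  sig = (2;(1,1))
  • {5,7}:  v_{5} + v_{7} = v_{3} + v_{6}  →  sig = (2;(1,1))
  • {2,7}:  v_{2} + v_{7} = 2·v_{1}  →  sig = (2;(2))
  • {1,3,6}:  v_{1} + v_{3} + v_{6} = v_{7}  →  sig = (3;(1))
  • {2,3,5}:  v_{2} + v_{3} + v_{5} = v_{4}  →  sig = (3;(1))
  • {2,3,6}:  v_{2} + v_{3} + v_{6} = v_{1}  →  sig = (3;(1))

Sorted signature multiset PRS(X):
{ (2;()) ×2,  (2;(1,1)) ×3,  (2;(2)),  (3;(1)) ×3 }


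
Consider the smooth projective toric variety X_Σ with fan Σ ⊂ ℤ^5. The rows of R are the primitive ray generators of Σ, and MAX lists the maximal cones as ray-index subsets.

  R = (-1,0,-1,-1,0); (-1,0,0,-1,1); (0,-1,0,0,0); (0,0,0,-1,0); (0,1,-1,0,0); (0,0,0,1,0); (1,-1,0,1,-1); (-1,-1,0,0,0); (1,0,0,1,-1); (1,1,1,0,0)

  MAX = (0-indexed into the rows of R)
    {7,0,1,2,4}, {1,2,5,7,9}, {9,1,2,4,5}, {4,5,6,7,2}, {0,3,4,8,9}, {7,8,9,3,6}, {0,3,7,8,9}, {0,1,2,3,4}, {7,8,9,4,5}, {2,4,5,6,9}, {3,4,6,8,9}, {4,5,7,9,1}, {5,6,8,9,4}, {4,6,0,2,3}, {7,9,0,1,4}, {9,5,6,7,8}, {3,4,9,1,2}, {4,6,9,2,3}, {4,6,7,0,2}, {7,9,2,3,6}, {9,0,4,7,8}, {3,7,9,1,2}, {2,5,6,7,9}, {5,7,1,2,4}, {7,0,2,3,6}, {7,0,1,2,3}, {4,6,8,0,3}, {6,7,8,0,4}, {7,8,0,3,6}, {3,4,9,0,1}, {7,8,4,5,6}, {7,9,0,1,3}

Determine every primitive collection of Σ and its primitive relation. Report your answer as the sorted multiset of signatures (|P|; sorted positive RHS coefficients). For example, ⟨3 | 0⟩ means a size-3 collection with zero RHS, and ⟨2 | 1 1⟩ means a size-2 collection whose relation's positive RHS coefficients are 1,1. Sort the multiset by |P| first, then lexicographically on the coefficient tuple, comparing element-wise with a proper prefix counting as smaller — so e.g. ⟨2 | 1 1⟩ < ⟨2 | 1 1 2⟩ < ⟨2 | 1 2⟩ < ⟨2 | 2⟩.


Minimal non-faces — 10 found among 10 rays, 32 max cones:

  P={1,8}:  v_{1} + v_{8} = 0  ⇒ sig = ⟨2 | 0⟩
  P={3,5}:  v_{3} + v_{5} = 0  ⇒ sig = ⟨2 | 0⟩
  P={1,6}:  v_{1} + v_{6} = v_{2}  ⇒ sig = ⟨2 | 1⟩
  P={2,8}:  v_{2} + v_{8} = v_{6}  ⇒ sig = ⟨2 | 1⟩
  P={0,5}:  v_{0} + v_{5} = v_{4} + v_{7}  ⇒ sig = ⟨2 | 1 1⟩
  P={0,2,9}:  v_{0} + v_{2} + v_{9} = v_{3}  ⇒ sig = ⟨3 | 1⟩
  P={3,4,7}:  v_{3} + v_{4} + v_{7} = v_{0}  ⇒ sig = ⟨3 | 1⟩
  P={0,6,9}:  v_{0} + v_{6} + v_{9} = v_{3} + v_{8}  ⇒ sig = ⟨3 | 1 1⟩
  P={2,4,7,9}:  v_{2} + v_{4} + v_{7} + v_{9} = 0  ⇒ sig = ⟨4 | 0⟩
  P={4,6,7,9}:  v_{4} + v_{6} + v_{7} + v_{9} = v_{8}  ⇒ sig = ⟨4 | 1⟩

Hence PRS(X_Σ) =
[⟨2 | 0⟩, ⟨2 | 0⟩, ⟨2 | 1⟩, ⟨2 | 1⟩, ⟨2 | 1 1⟩, ⟨3 | 1⟩, ⟨3 | 1⟩, ⟨3 | 1 1⟩, ⟨4 | 0⟩, ⟨4 | 1⟩]


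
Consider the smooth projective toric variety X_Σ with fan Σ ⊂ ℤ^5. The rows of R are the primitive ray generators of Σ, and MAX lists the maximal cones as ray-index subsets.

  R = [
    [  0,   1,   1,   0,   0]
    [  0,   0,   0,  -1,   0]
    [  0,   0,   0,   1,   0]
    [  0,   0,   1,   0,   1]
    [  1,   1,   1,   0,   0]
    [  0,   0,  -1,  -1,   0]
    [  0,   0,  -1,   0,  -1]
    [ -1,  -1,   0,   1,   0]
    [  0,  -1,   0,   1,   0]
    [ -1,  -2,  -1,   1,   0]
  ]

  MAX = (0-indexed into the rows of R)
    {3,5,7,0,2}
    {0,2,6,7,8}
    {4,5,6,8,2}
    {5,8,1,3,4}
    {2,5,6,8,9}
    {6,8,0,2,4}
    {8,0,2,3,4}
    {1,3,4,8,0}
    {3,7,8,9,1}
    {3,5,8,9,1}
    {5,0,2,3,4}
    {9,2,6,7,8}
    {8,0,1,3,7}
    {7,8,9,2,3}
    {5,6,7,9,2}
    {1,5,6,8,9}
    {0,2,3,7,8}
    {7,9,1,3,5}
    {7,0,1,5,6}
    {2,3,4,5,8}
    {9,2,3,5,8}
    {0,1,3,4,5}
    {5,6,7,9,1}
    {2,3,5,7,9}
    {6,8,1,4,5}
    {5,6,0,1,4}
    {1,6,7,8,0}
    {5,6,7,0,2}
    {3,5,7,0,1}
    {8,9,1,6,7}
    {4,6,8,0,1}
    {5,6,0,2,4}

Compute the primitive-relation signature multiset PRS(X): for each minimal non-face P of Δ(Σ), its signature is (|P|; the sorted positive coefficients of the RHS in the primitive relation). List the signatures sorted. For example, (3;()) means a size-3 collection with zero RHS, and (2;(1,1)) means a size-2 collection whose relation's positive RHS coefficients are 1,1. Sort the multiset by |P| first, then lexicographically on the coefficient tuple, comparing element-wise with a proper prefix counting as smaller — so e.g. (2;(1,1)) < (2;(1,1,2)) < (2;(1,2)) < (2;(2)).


The 7 primitive collections of Σ (r=10, n=5):

  {1,2}:  v_{1} + v_{2} = 0 — sig = (2;())
  {3,6}:  v_{3} + v_{6} = 0 — sig = (2;())
  {0,9}:  v_{0} + v_{9} = v_{7} — sig = (2;(1))
  {4,9}:  v_{4} + v_{9} = v_{8} — sig = (2;(1))
  {4,7}:  v_{4} + v_{7} = v_{0} + v_{8} — sig = (2;(1,1))
  {0,5,8}:  v_{0} + v_{5} + v_{8} = 0 — sig = (3;())
  {5,7,8}:  v_{5} + v_{7} + v_{8} = v_{9} — sig = (3;(1))

so the primitive-relation signature multiset is
    |P|=2: 5 collections, coeffs (), (), (1), (1), (1,1)
    |P|=3: 2 collections, coeffs (), (1)


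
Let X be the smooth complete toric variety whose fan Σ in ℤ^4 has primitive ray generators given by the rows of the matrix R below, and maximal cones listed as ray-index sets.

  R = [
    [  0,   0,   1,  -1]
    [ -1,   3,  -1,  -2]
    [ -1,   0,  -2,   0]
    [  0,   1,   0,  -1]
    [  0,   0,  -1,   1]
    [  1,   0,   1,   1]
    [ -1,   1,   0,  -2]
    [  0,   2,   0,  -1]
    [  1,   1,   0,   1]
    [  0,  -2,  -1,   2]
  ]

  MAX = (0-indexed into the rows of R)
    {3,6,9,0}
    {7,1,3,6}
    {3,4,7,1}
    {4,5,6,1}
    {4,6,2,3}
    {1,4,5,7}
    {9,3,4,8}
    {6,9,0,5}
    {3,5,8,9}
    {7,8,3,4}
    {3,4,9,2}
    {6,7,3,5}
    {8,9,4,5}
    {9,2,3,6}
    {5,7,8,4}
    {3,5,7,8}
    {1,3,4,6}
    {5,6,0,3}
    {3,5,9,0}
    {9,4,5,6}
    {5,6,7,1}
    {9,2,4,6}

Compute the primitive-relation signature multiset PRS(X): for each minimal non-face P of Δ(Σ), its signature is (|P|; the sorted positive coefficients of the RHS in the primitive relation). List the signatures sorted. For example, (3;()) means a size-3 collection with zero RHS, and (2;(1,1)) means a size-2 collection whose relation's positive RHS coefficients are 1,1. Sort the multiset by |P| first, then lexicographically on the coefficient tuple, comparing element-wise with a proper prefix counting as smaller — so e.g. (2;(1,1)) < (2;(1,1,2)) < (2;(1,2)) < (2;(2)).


Σ has 18 primitive collections:

  {0,4}:  v_{0} + v_{4} = 0  ⇒ sig = (2;())
  {2,5}:  v_{2} + v_{5} = v_{4}  ⇒ sig = (2;(1))
  {6,8}:  v_{6} + v_{8} = v_{7}  ⇒ sig = (2;(1))
  {7,9}:  v_{7} + v_{9} = v_{4}  ⇒ sig = (2;(1))
  {0,1}:  v_{0} + v_{1} = v_{6} + v_{7}  ⇒ sig = (2;(1,1))
  {0,8}:  v_{0} + v_{8} = v_{3} + v_{5}  ⇒ sig = (2;(1,1))
  {0,2}:  v_{0} + v_{2} = v_{3} + v_{6} + v_{9}  ⇒ sig = (2;(1,1,1))
  {0,7}:  v_{0} + v_{7} = v_{3} + v_{5} + v_{6}  ⇒ sig = (2;(1,1,1))
  {2,7}:  v_{2} + v_{7} = v_{3} + 2·v_{4} + v_{6}  ⇒ sig = (2;(1,1,2))
  {1,8}:  v_{1} + v_{8} = v_{4} + 2·v_{7}  ⇒ sig = (2;(1,2))
  {1,9}:  v_{1} + v_{9} = 2·v_{4} + v_{6}  ⇒ sig = (2;(1,2))
  {2,8}:  v_{2} + v_{8} = v_{3} + 2·v_{4}  ⇒ sig = (2;(1,2))
  {1,2}:  v_{1} + v_{2} = v_{3} + 3·v_{4} + 2·v_{6}  ⇒ sig = (2;(1,2,3))
  {3,4,5}:  v_{3} + v_{4} + v_{5} = v_{8}  ⇒ sig = (3;(1))
  {4,6,7}:  v_{4} + v_{6} + v_{7} = v_{1}  ⇒ sig = (3;(1))
  {1,3,5}:  v_{1} + v_{3} + v_{5} = 2·v_{7}  ⇒ sig = (3;(2))
  {3,5,6,9}:  v_{3} + v_{5} + v_{6} + v_{9} = 0  ⇒ sig = (4;())
  {3,4,6,9}:  v_{3} + v_{4} + v_{6} + v_{9} = v_{2}  ⇒ sig = (4;(1))

Signatures (|P|; sorted positive RHS coefficients), sorted:
{ (2;()),  (2;(1)) ×3,  (2;(1,1)) ×2,  (2;(1,1,1)) ×2,  (2;(1,1,2)),  (2;(1,2)) ×3,  (2;(1,2,3)),  (3;(1)) ×2,  (3;(2)),  (4;()),  (4;(1)) }


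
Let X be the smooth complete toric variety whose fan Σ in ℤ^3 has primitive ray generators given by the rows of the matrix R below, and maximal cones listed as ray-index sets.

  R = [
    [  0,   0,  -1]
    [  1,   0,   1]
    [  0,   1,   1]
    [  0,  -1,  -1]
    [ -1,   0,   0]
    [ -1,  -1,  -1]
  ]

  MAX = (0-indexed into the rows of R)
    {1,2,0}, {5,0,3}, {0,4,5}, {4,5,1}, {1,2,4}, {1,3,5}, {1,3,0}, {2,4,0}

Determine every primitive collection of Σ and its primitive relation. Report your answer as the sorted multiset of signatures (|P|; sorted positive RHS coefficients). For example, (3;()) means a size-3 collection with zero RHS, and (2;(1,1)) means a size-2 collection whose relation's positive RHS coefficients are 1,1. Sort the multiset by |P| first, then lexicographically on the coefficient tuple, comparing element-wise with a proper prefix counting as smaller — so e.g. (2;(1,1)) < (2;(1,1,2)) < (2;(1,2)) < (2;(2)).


Minimal non-faces — 5 found among 6 rays, 8 max cones:

  P={2,3}:  v_{2} + v_{3} = 0 ; sig = (2;())
  P={2,5}:  v_{2} + v_{5} = v_{4} ; sig = (2;(1))
  P={3,4}:  v_{3} + v_{4} = v_{5} ; sig = (2;(1))
  P={0,1,4}:  v_{0} + v_{1} + v_{4} = 0 ; sig = (3;())
  P={0,1,5}:  v_{0} + v_{1} + v_{5} = v_{3} ; sig = (3;(1))

Signatures (|P|; sorted positive RHS coefficients), sorted:
[(2;()), (2;(1)), (2;(1)), (3;()), (3;(1))]
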